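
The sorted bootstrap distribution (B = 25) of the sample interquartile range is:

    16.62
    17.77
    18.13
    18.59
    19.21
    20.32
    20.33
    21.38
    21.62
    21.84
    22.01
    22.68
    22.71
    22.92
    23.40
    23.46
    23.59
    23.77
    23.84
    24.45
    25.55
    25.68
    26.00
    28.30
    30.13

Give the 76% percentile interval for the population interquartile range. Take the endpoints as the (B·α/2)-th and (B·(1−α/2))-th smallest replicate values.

(18.13, 25.68)

α = 0.24; lower rank = 25 × 0.120 = 3; upper rank = 25 × 0.880 = 22.
The 3rd smallest replicate is 18.13; the 22nd is 25.68.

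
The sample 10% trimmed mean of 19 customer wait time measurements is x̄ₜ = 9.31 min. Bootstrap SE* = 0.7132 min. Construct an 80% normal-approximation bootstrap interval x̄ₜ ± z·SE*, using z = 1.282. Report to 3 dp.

(8.396, 10.224)

Margin = 1.282 × 0.7132 = 0.9143
Interval: 9.31 ± 0.9143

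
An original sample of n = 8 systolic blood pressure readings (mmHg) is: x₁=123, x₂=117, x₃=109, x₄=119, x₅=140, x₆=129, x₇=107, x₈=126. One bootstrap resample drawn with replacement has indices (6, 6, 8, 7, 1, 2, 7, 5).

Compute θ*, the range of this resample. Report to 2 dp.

Resample values: 129, 129, 126, 107, 123, 117, 107, 140.
Range = 140 − 107 = 33.00

θ* = 33.00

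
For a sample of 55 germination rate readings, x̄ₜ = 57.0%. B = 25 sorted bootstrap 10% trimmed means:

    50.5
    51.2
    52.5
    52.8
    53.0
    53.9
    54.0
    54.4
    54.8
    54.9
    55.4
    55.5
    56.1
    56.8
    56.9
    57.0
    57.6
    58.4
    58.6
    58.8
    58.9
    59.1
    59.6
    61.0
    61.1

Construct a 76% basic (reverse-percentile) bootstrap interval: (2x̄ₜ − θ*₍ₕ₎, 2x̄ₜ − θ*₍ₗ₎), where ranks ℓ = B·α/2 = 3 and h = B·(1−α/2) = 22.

(54.9, 61.5)

Percentile endpoints at ranks 3 and 22: θ*₍3₎ = 52.5, θ*₍22₎ = 59.1.
Basic interval reflects these around x̄ₜ:
  lower = 2 × 57.0 − 59.1 = 54.9
  upper = 2 × 57.0 − 52.5 = 61.5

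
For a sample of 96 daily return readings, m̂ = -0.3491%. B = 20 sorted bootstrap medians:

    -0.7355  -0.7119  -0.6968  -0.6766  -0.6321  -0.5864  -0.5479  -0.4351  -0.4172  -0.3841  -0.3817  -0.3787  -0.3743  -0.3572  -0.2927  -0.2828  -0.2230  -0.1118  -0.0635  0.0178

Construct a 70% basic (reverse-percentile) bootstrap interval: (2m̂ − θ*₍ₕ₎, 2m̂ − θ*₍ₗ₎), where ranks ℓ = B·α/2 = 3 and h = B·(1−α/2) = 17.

(-0.4752, -0.0014)

Percentile endpoints at ranks 3 and 17: θ*₍3₎ = -0.6968, θ*₍17₎ = -0.2230.
Basic interval reflects these around m̂:
  lower = 2 × -0.3491 − -0.2230 = -0.4752
  upper = 2 × -0.3491 − -0.6968 = -0.0014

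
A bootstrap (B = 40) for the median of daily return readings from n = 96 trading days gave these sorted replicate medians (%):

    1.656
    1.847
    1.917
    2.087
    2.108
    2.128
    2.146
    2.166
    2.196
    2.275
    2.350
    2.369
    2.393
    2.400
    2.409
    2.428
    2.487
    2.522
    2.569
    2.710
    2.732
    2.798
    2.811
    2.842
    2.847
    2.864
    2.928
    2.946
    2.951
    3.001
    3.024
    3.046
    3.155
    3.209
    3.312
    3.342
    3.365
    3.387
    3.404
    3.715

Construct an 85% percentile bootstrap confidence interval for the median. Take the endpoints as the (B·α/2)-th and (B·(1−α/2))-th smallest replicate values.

α = 0.15; lower rank = 40 × 0.075 = 3; upper rank = 40 × 0.925 = 37.
The 3rd smallest replicate is 1.917; the 37th is 3.365.

(1.917, 3.365)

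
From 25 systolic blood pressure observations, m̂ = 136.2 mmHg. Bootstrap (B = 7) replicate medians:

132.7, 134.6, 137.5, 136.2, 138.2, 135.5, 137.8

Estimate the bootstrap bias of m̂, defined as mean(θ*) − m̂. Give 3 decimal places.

mean(θ*) = (132.7 + 134.6 + 137.5 + 136.2 + 138.2 + 135.5 + 137.8) / 7 = 136.0714
bias = 136.0714 − 136.2

bias = −0.129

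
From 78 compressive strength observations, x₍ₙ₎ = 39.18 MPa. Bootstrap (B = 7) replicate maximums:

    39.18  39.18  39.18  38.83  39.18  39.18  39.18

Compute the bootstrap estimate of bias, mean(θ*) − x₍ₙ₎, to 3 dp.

bias = −0.050

mean(θ*) = (39.18 + 39.18 + 39.18 + 38.83 + 39.18 + 39.18 + 39.18) / 7 = 39.1300
bias = 39.1300 − 39.18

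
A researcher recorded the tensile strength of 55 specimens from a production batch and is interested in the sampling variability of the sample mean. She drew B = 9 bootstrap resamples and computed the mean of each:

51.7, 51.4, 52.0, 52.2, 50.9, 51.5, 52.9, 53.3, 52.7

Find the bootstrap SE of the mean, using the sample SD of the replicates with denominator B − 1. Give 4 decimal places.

Bootstrap SE is the standard deviation of the 9 replicate means.
Mean of replicates: (51.7 + 51.4 + 52.0 + 52.2 + 50.9 + 51.5 + 52.9 + 53.3 + 52.7) / 9 = 468.60000 / 9 = 52.06667
Sum of squared deviations: (−0.36667)² + (−0.66667)² + (−0.06667)² + (+0.13333)² + (−1.16667)² + (−0.56667)² + (+0.83333)² + (+1.23333)² + (+0.63333)² = 4.90000
Variance = 4.90000 / 8 = 0.61250
SE* = √0.61250

SE* = 0.7826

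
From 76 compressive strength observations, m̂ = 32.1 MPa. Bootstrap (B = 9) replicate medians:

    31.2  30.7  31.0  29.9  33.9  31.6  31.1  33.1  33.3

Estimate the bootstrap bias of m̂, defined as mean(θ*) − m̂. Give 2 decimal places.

bias = −0.34

mean(θ*) = (31.2 + 30.7 + 31.0 + 29.9 + 33.9 + 31.6 + 31.1 + 33.1 + 33.3) / 9 = 31.756
bias = 31.756 − 32.1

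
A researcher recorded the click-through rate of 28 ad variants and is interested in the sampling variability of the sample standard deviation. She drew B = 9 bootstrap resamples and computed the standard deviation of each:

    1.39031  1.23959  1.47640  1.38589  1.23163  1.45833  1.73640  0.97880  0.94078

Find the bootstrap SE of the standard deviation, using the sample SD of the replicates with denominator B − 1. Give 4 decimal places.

SE* = 0.2501

Bootstrap SE is the standard deviation of the 9 replicate standard deviations.
Mean of replicates: (1.39031 + 1.23959 + 1.47640 + 1.38589 + 1.23163 + 1.45833 + 1.73640 + 0.97880 + 0.94078) / 9 = 11.838130 / 9 = 1.315348
Sum of squared deviations: (+0.074962)² + (−0.075758)² + (+0.161052)² + (+0.070542)² + (−0.083718)² + (+0.142982)² + (+0.421052)² + (−0.336548)² + (−0.374568)² = 0.500576
Variance = 0.500576 / 8 = 0.062572
SE* = √0.062572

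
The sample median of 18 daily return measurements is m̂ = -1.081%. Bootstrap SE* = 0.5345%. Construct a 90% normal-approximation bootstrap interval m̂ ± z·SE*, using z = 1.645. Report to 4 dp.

Margin = 1.645 × 0.5345 = 0.87925
Interval: -1.081 ± 0.87925

(-1.9603, -0.2017)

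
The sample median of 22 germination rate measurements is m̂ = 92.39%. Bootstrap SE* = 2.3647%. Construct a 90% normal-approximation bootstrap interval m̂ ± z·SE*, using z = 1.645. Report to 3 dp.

(88.500, 96.280)

Margin = 1.645 × 2.3647 = 3.8899
Interval: 92.39 ± 3.8899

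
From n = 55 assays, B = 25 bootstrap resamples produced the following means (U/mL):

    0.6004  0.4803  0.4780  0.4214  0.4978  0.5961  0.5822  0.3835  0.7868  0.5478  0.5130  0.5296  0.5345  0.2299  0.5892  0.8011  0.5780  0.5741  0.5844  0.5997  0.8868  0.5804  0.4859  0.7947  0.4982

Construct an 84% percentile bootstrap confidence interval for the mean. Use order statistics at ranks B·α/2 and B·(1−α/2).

(0.3835, 0.7947)

Sorted replicates: 0.2299, 0.3835, 0.4214, 0.4780, 0.4803, 0.4859, 0.4978, 0.4982, 0.5130, 0.5296, 0.5345, 0.5478, 0.5741, 0.5780, 0.5804, 0.5822, 0.5844, 0.5892, 0.5961, 0.5997, 0.6004, 0.7868, 0.7947, 0.8011, 0.8868
α = 0.16; lower rank = 25 × 0.080 = 2; upper rank = 25 × 0.920 = 23.
The 2nd smallest replicate is 0.3835; the 23rd is 0.7947.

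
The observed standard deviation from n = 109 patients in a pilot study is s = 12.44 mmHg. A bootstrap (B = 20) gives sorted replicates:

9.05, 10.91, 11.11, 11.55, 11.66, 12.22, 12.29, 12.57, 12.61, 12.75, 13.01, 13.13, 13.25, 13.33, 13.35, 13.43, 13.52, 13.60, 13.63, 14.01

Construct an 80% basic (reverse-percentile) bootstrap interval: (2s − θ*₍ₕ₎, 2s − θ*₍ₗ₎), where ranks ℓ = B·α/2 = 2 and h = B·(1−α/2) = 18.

Percentile endpoints at ranks 2 and 18: θ*₍2₎ = 10.91, θ*₍18₎ = 13.60.
Basic interval reflects these around s:
  lower = 2 × 12.44 − 13.60 = 11.28
  upper = 2 × 12.44 − 10.91 = 13.97

(11.28, 13.97)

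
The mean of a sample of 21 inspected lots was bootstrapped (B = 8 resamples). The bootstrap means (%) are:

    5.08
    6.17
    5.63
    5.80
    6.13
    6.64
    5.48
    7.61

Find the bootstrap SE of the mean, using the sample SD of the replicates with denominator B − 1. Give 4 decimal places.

SE* = 0.7842

Bootstrap SE is the standard deviation of the 8 replicate means.
Mean of replicates: (5.08 + 6.17 + 5.63 + 5.80 + 6.13 + 6.64 + 5.48 + 7.61) / 8 = 48.54000 / 8 = 6.06750
Sum of squared deviations: (−0.98750)² + (+0.10250)² + (−0.43750)² + (−0.26750)² + (+0.06250)² + (+0.57250)² + (−0.58750)² + (+1.54250)² = 4.30475
Variance = 4.30475 / 7 = 0.61496
SE* = √0.61496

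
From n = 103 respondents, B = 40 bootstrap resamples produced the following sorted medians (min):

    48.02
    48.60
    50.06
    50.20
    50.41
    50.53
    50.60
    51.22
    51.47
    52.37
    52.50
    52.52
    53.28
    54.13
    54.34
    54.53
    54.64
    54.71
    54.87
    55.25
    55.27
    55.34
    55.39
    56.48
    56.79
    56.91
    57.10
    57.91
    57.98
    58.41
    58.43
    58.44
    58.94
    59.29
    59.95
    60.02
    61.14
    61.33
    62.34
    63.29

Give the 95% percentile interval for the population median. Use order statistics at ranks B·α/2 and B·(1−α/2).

(48.02, 62.34)

α = 0.05; lower rank = 40 × 0.025 = 1; upper rank = 40 × 0.975 = 39.
The 1st smallest replicate is 48.02; the 39th is 62.34.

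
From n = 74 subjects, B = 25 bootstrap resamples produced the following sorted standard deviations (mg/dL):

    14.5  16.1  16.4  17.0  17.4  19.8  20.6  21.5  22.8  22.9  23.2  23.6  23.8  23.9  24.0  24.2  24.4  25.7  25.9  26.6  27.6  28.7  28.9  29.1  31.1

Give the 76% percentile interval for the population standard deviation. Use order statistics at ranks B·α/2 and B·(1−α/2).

α = 0.24; lower rank = 25 × 0.120 = 3; upper rank = 25 × 0.880 = 22.
The 3rd smallest replicate is 16.4; the 22nd is 28.7.

(16.4, 28.7)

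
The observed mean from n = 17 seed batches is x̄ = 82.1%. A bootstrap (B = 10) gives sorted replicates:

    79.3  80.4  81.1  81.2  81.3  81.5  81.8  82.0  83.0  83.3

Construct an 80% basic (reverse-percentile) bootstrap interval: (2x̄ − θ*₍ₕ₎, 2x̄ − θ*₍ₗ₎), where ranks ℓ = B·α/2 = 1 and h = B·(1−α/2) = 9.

(81.2, 84.9)

Percentile endpoints at ranks 1 and 9: θ*₍1₎ = 79.3, θ*₍9₎ = 83.0.
Basic interval reflects these around x̄:
  lower = 2 × 82.1 − 83.0 = 81.2
  upper = 2 × 82.1 − 79.3 = 84.9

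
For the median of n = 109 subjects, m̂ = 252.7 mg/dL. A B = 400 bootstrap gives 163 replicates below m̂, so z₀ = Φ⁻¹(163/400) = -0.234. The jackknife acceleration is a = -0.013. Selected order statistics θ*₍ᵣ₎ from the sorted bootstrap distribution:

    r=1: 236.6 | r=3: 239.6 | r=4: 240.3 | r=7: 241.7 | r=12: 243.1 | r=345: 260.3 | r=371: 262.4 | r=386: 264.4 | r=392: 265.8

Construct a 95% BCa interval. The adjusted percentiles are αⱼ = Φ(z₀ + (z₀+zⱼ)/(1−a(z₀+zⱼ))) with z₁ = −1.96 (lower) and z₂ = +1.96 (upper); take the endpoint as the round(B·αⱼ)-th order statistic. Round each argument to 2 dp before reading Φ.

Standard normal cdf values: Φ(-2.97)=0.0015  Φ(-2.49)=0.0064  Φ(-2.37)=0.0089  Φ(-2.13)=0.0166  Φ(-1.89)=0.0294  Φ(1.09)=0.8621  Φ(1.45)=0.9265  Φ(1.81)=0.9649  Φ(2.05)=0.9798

Lower: z₀ + z₁ = -0.234 + (-1.960) = -2.194; 1 − a(z₀+z₁) = 1 − (-0.013)(-2.194) = 0.9715; argument = -0.234 + (-2.194)/0.9715 = -2.4924 → -2.49.
α₁ = Φ(-2.49) = 0.0064; rank = round(400 × 0.0064) = 3; θ*₍3₎ = 239.6.
Upper: z₀ + z₂ = 1.726; 1 − a(z₀+z₂) = 1.0224; argument = 1.4541 → 1.45; α₂ = 0.9265; rank = 371; θ*₍371₎ = 262.4.

(239.6, 262.4)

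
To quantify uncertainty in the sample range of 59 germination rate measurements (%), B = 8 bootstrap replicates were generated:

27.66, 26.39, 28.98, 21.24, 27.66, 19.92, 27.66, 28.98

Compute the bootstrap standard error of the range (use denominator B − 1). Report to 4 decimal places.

Bootstrap SE is the standard deviation of the 8 replicate ranges.
Mean of replicates: (27.66 + 26.39 + 28.98 + 21.24 + 27.66 + 19.92 + 27.66 + 28.98) / 8 = 208.49000 / 8 = 26.06125
Sum of squared deviations: (+1.59875)² + (+0.32875)² + (+2.91875)² + (−4.82125)² + (+1.59875)² + (−6.14125)² + (+1.59875)² + (+2.91875)² = 85.77369
Variance = 85.77369 / 7 = 12.25338
SE* = √12.25338

SE* = 3.5005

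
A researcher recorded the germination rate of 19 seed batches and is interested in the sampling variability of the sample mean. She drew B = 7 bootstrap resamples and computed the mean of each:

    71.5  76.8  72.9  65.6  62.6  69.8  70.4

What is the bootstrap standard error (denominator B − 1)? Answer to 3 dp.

SE* = 4.676

Bootstrap SE is the standard deviation of the 7 replicate means.
Mean of replicates: (71.5 + 76.8 + 72.9 + 65.6 + 62.6 + 69.8 + 70.4) / 7 = 489.6000 / 7 = 69.9429
Sum of squared deviations: (+1.5571)² + (+6.8571)² + (+2.9571)² + (−4.3429)² + (−7.3429)² + (−0.1429)² + (+0.4571)² = 131.1971
Variance = 131.1971 / 6 = 21.8662
SE* = √21.8662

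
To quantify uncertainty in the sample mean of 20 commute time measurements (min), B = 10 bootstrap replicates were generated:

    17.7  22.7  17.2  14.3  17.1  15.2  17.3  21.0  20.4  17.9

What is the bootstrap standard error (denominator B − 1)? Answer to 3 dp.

Bootstrap SE is the standard deviation of the 10 replicate means.
Mean of replicates: (17.7 + 22.7 + 17.2 + 14.3 + 17.1 + 15.2 + 17.3 + 21.0 + 20.4 + 17.9) / 10 = 180.8000 / 10 = 18.0800
Sum of squared deviations: (−0.3800)² + (+4.6200)² + (−0.8800)² + (−3.7800)² + (−0.9800)² + (−2.8800)² + (−0.7800)² + (+2.9200)² + (+2.3200)² + (−0.1800)² = 60.3560
Variance = 60.3560 / 9 = 6.7062
SE* = √6.7062

SE* = 2.590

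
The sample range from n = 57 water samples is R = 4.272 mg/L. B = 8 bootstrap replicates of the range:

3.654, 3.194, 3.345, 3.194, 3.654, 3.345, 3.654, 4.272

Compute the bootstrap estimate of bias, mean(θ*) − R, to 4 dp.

bias = −0.7330

mean(θ*) = (3.654 + 3.194 + 3.345 + 3.194 + 3.654 + 3.345 + 3.654 + 4.272) / 8 = 3.53900
bias = 3.53900 − 4.272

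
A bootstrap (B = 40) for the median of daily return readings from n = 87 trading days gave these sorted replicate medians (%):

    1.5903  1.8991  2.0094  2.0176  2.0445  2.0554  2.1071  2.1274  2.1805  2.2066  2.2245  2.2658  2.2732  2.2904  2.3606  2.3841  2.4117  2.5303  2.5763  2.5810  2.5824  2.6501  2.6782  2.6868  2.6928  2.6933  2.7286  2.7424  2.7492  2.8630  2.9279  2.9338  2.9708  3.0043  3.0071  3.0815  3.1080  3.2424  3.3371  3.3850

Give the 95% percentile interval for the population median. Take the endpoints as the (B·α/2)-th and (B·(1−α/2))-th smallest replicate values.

α = 0.05; lower rank = 40 × 0.025 = 1; upper rank = 40 × 0.975 = 39.
The 1st smallest replicate is 1.5903; the 39th is 3.3371.

(1.5903, 3.3371)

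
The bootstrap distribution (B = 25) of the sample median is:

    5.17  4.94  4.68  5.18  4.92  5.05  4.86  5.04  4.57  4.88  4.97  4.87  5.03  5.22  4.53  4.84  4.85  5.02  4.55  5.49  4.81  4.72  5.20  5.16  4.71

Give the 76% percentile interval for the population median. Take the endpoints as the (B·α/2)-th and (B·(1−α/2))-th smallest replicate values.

(4.57, 5.18)

Sorted replicates: 4.53, 4.55, 4.57, 4.68, 4.71, 4.72, 4.81, 4.84, 4.85, 4.86, 4.87, 4.88, 4.92, 4.94, 4.97, 5.02, 5.03, 5.04, 5.05, 5.16, 5.17, 5.18, 5.20, 5.22, 5.49
α = 0.24; lower rank = 25 × 0.120 = 3; upper rank = 25 × 0.880 = 22.
The 3rd smallest replicate is 4.57; the 22nd is 5.18.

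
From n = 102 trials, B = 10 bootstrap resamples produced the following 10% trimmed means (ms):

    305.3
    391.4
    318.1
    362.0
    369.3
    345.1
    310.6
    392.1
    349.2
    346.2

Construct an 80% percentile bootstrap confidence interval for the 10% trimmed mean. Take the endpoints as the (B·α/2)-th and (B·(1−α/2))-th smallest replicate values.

Sorted replicates: 305.3, 310.6, 318.1, 345.1, 346.2, 349.2, 362.0, 369.3, 391.4, 392.1
α = 0.20; lower rank = 10 × 0.100 = 1; upper rank = 10 × 0.900 = 9.
The 1st smallest replicate is 305.3; the 9th is 391.4.

(305.3, 391.4)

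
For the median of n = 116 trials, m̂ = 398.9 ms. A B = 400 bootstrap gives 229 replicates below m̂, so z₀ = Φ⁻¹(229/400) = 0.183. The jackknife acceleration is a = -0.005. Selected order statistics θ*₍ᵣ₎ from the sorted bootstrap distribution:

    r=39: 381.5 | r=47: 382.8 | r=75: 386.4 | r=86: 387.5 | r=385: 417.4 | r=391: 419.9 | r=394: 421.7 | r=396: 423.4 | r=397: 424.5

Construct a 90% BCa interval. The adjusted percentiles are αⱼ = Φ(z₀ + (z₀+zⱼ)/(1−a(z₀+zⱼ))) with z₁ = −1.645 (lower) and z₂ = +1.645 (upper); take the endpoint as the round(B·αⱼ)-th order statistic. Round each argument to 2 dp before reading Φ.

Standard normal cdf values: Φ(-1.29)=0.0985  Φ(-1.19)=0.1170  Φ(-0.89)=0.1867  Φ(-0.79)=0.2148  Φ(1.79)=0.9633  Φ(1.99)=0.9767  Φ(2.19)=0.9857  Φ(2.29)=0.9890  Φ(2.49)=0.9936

Lower: z₀ + z₁ = 0.183 + (-1.645) = -1.462; 1 − a(z₀+z₁) = 1 − (-0.005)(-1.462) = 0.9927; argument = 0.183 + (-1.462)/0.9927 = -1.2898 → -1.29.
α₁ = Φ(-1.29) = 0.0985; rank = round(400 × 0.0985) = 39; θ*₍39₎ = 381.5.
Upper: z₀ + z₂ = 1.828; 1 − a(z₀+z₂) = 1.0091; argument = 1.9944 → 1.99; α₂ = 0.9767; rank = 391; θ*₍391₎ = 419.9.

(381.5, 419.9)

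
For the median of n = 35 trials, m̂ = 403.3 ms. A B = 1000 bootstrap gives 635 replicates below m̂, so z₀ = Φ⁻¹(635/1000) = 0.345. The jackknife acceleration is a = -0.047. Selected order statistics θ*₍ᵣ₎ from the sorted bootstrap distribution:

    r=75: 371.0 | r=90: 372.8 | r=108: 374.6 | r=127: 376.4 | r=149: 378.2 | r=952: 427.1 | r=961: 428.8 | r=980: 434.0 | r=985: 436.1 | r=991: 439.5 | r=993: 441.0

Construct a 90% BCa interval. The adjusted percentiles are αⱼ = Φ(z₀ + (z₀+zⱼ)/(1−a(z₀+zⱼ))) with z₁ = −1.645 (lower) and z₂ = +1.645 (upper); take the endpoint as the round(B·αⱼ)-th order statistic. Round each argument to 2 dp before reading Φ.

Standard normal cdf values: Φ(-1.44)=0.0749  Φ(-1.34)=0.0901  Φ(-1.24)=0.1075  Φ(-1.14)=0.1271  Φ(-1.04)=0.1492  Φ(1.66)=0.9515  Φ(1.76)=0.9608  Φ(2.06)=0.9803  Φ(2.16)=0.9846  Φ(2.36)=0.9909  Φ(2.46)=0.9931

Lower: z₀ + z₁ = 0.345 + (-1.645) = -1.300; 1 − a(z₀+z₁) = 1 − (-0.047)(-1.300) = 0.9389; argument = 0.345 + (-1.300)/0.9389 = -1.0396 → -1.04.
α₁ = Φ(-1.04) = 0.1492; rank = round(1000 × 0.1492) = 149; θ*₍149₎ = 378.2.
Upper: z₀ + z₂ = 1.990; 1 − a(z₀+z₂) = 1.0935; argument = 2.1648 → 2.16; α₂ = 0.9846; rank = 985; θ*₍985₎ = 436.1.

(378.2, 436.1)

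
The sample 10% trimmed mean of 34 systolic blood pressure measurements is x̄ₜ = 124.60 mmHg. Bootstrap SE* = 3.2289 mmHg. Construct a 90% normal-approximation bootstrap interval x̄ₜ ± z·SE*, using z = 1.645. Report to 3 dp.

(119.288, 129.912)

Margin = 1.645 × 3.2289 = 5.3115
Interval: 124.60 ± 5.3115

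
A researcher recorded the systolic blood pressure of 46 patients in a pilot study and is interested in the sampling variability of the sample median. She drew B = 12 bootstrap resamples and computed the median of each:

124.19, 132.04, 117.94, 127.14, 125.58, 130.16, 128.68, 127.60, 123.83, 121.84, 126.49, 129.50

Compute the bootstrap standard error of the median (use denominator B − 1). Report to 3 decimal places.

SE* = 3.896

Bootstrap SE is the standard deviation of the 12 replicate medians.
Mean of replicates: (124.19 + 132.04 + 117.94 + 127.14 + 125.58 + 130.16 + 128.68 + 127.60 + 123.83 + 121.84 + 126.49 + 129.50) / 12 = 1514.9900 / 12 = 126.2492
Sum of squared deviations: (−2.0592)² + (+5.7908)² + (−8.3092)² + (+0.8908)² + (−0.6692)² + (+3.9108)² + (+2.4308)² + (+1.3508)² + (−2.4192)² + (−4.4092)² + (+0.2408)² + (+3.2508)² = 167.0049
Variance = 167.0049 / 11 = 15.1823
SE* = √15.1823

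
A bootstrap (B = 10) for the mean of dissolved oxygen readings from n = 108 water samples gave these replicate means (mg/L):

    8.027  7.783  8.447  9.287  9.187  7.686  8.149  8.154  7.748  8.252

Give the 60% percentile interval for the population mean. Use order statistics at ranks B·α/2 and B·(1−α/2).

(7.748, 8.447)

Sorted replicates: 7.686, 7.748, 7.783, 8.027, 8.149, 8.154, 8.252, 8.447, 9.187, 9.287
α = 0.40; lower rank = 10 × 0.200 = 2; upper rank = 10 × 0.800 = 8.
The 2nd smallest replicate is 7.748; the 8th is 8.447.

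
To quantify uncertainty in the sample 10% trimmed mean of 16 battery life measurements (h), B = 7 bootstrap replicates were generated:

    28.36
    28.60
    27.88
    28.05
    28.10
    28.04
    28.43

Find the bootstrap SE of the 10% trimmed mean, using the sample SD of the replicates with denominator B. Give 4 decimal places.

SE* = 0.2386

Bootstrap SE is the standard deviation of the 7 replicate 10% trimmed means.
Mean of replicates: (28.36 + 28.60 + 27.88 + 28.05 + 28.10 + 28.04 + 28.43) / 7 = 197.46000 / 7 = 28.20857
Sum of squared deviations: (+0.15143)² + (+0.39143)² + (−0.32857)² + (−0.15857)² + (−0.10857)² + (−0.16857)² + (+0.22143)² = 0.39849
Variance = 0.39849 / 7 = 0.05693
SE* = √0.05693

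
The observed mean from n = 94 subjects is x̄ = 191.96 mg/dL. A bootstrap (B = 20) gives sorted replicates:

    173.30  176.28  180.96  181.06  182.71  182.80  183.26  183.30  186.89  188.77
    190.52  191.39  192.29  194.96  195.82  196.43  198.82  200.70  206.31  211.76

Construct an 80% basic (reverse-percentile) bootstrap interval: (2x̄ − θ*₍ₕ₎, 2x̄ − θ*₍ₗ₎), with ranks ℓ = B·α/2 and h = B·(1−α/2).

(183.22, 207.64)

Percentile endpoints at ranks 2 and 18: θ*₍2₎ = 176.28, θ*₍18₎ = 200.70.
Basic interval reflects these around x̄:
  lower = 2 × 191.96 − 200.70 = 183.22
  upper = 2 × 191.96 − 176.28 = 207.64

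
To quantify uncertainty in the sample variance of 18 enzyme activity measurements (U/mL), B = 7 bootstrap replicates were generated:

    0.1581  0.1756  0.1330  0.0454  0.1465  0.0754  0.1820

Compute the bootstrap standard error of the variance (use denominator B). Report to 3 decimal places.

SE* = 0.048

Bootstrap SE is the standard deviation of the 7 replicate variances.
Mean of replicates: (0.1581 + 0.1756 + 0.1330 + 0.0454 + 0.1465 + 0.0754 + 0.1820) / 7 = 0.91600 / 7 = 0.13086
Sum of squared deviations: (+0.02724)² + (+0.04474)² + (+0.00214)² + (−0.08546)² + (+0.01564)² + (−0.05546)² + (+0.05114)² = 0.01599
Variance = 0.01599 / 7 = 0.00228
SE* = √0.00228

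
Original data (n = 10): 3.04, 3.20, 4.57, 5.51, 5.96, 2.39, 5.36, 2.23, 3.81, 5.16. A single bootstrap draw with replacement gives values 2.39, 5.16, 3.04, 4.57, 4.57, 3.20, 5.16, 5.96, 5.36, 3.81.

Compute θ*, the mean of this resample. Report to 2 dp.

Mean = (2.39 + 5.16 + 3.04 + 4.57 + 4.57 + 3.20 + 5.16 + 5.96 + 5.36 + 3.81) / 10 = 43.220 / 10 = 4.32

θ* = 4.32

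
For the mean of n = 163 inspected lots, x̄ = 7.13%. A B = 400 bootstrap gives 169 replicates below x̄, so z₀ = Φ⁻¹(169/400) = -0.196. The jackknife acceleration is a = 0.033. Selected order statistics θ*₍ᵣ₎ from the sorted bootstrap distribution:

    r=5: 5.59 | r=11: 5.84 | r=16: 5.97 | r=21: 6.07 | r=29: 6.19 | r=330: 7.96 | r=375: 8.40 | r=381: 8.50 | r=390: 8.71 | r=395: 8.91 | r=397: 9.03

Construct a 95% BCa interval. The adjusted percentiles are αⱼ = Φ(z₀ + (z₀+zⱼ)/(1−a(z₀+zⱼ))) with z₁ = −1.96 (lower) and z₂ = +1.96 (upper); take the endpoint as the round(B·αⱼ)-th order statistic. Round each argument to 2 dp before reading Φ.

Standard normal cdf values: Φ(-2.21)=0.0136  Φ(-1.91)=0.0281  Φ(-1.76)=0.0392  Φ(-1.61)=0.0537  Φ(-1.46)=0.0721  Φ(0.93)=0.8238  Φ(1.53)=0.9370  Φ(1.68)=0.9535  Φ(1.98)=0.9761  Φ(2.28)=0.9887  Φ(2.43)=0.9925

Lower: z₀ + z₁ = -0.196 + (-1.960) = -2.156; 1 − a(z₀+z₁) = 1 − (0.033)(-2.156) = 1.0711; argument = -0.196 + (-2.156)/1.0711 = -2.2088 → -2.21.
α₁ = Φ(-2.21) = 0.0136; rank = round(400 × 0.0136) = 5; θ*₍5₎ = 5.59.
Upper: z₀ + z₂ = 1.764; 1 − a(z₀+z₂) = 0.9418; argument = 1.6770 → 1.68; α₂ = 0.9535; rank = 381; θ*₍381₎ = 8.50.

(5.59, 8.50)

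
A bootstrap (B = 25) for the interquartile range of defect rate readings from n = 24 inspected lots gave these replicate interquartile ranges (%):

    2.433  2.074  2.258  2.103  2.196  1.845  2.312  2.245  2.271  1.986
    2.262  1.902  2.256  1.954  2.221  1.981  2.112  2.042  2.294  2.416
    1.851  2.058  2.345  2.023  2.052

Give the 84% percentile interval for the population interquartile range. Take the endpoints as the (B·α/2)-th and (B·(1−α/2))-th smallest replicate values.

Sorted replicates: 1.845, 1.851, 1.902, 1.954, 1.981, 1.986, 2.023, 2.042, 2.052, 2.058, 2.074, 2.103, 2.112, 2.196, 2.221, 2.245, 2.256, 2.258, 2.262, 2.271, 2.294, 2.312, 2.345, 2.416, 2.433
α = 0.16; lower rank = 25 × 0.080 = 2; upper rank = 25 × 0.920 = 23.
The 2nd smallest replicate is 1.851; the 23rd is 2.345.

(1.851, 2.345)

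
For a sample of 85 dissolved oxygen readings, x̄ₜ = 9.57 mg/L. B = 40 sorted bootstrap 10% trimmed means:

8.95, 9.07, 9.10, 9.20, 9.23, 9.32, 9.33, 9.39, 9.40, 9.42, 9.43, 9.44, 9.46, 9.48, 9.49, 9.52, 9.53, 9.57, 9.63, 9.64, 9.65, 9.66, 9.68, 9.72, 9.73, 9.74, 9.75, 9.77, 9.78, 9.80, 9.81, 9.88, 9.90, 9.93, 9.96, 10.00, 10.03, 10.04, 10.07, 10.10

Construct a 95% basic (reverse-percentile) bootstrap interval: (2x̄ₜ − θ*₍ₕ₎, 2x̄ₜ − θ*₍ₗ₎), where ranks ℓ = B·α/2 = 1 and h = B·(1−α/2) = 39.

Percentile endpoints at ranks 1 and 39: θ*₍1₎ = 8.95, θ*₍39₎ = 10.07.
Basic interval reflects these around x̄ₜ:
  lower = 2 × 9.57 − 10.07 = 9.07
  upper = 2 × 9.57 − 8.95 = 10.19

(9.07, 10.19)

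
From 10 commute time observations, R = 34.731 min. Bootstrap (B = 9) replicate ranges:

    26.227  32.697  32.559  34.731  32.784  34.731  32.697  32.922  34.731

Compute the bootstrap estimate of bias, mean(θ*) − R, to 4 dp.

bias = −2.0556

mean(θ*) = (26.227 + 32.697 + 32.559 + 34.731 + 32.784 + 34.731 + 32.697 + 32.922 + 34.731) / 9 = 32.67544
bias = 32.67544 − 34.731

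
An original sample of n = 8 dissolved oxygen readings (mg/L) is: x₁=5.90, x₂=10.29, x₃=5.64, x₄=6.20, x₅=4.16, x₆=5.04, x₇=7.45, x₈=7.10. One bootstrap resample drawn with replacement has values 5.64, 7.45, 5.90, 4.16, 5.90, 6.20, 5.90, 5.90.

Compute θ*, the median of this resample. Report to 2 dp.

θ* = 5.90

Sorted: 4.16, 5.64, 5.90, 5.90, 5.90, 5.90, 6.20, 7.45
Median = average of the two middle values = 5.90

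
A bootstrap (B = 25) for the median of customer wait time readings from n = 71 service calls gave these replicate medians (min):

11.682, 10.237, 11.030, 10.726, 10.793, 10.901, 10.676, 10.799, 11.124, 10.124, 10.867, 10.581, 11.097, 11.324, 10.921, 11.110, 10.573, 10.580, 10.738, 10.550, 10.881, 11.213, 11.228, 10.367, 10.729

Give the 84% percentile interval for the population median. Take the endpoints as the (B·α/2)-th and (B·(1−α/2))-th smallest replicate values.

(10.237, 11.228)

Sorted replicates: 10.124, 10.237, 10.367, 10.550, 10.573, 10.580, 10.581, 10.676, 10.726, 10.729, 10.738, 10.793, 10.799, 10.867, 10.881, 10.901, 10.921, 11.030, 11.097, 11.110, 11.124, 11.213, 11.228, 11.324, 11.682
α = 0.16; lower rank = 25 × 0.080 = 2; upper rank = 25 × 0.920 = 23.
The 2nd smallest replicate is 10.237; the 23rd is 11.228.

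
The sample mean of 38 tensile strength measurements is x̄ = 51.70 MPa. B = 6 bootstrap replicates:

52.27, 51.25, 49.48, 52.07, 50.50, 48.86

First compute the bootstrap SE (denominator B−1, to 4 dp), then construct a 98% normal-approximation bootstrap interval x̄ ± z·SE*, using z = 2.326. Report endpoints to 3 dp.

(48.485, 54.915)

Mean of replicates = 50.7383; sum of squared deviations = 9.5495; SE* = √(9.5495/5) = 1.3820
Margin = 2.326 × 1.3820 = 3.2145
Interval: 51.70 ± 3.2145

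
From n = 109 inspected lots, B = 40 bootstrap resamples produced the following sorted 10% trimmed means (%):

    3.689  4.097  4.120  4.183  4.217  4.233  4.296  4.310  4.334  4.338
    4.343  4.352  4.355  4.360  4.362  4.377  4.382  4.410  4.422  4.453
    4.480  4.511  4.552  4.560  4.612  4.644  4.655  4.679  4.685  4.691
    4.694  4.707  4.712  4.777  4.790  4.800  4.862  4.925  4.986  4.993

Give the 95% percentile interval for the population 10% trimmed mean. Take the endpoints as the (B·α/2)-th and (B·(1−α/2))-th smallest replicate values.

(3.689, 4.986)

α = 0.05; lower rank = 40 × 0.025 = 1; upper rank = 40 × 0.975 = 39.
The 1st smallest replicate is 3.689; the 39th is 4.986.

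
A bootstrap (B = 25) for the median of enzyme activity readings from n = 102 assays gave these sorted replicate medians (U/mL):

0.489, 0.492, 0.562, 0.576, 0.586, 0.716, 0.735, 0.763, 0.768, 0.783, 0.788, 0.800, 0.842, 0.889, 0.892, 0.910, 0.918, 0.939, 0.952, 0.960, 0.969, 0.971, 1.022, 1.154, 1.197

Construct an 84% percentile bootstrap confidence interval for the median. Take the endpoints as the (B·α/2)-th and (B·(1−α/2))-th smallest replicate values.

α = 0.16; lower rank = 25 × 0.080 = 2; upper rank = 25 × 0.920 = 23.
The 2nd smallest replicate is 0.492; the 23rd is 1.022.

(0.492, 1.022)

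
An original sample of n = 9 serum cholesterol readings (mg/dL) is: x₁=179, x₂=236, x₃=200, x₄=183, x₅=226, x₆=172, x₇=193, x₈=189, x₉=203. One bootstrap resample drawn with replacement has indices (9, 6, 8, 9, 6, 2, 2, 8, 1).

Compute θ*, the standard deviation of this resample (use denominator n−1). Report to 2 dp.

θ* = 24.53

Resample values: 203, 172, 189, 203, 172, 236, 236, 189, 179.
Mean = 197.6667; sum of squared deviations = 4812.0000
s² = 4812.0000 / 8 = 601.5000
s = √601.5000 = 24.53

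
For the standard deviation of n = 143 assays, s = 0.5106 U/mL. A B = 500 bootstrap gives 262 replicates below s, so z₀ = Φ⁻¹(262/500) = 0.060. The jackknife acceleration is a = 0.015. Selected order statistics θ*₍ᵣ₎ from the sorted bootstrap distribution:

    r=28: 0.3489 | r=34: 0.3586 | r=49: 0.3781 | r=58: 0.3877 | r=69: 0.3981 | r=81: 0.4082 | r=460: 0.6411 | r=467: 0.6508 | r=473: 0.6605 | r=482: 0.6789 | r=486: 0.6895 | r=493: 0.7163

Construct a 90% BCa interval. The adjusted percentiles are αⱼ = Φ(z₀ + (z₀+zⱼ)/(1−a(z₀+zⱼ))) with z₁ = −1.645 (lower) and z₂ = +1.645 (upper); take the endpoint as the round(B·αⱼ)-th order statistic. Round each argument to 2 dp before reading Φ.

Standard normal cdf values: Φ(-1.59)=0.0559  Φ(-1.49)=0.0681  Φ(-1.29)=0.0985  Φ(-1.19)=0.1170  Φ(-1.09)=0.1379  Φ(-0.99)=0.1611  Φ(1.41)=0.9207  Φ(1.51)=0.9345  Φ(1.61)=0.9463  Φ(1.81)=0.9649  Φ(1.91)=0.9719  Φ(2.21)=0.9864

(0.3586, 0.6789)

Lower: z₀ + z₁ = 0.060 + (-1.645) = -1.585; 1 − a(z₀+z₁) = 1 − (0.015)(-1.585) = 1.0238; argument = 0.060 + (-1.585)/1.0238 = -1.4882 → -1.49.
α₁ = Φ(-1.49) = 0.0681; rank = round(500 × 0.0681) = 34; θ*₍34₎ = 0.3586.
Upper: z₀ + z₂ = 1.705; 1 − a(z₀+z₂) = 0.9744; argument = 1.8097 → 1.81; α₂ = 0.9649; rank = 482; θ*₍482₎ = 0.6789.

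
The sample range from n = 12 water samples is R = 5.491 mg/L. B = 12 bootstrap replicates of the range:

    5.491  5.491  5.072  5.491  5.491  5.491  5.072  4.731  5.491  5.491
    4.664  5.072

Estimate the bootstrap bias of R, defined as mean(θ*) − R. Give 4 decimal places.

bias = −0.2370

mean(θ*) = (5.491 + 5.491 + 5.072 + 5.491 + 5.491 + 5.491 + 5.072 + 4.731 + 5.491 + 5.491 + 4.664 + 5.072) / 12 = 5.25400
bias = 5.25400 − 5.491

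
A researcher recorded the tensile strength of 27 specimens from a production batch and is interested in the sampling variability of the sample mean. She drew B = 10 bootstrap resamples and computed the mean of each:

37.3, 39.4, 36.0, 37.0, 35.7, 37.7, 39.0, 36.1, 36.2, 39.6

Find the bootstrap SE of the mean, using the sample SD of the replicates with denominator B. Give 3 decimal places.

SE* = 1.401

Bootstrap SE is the standard deviation of the 10 replicate means.
Mean of replicates: (37.3 + 39.4 + 36.0 + 37.0 + 35.7 + 37.7 + 39.0 + 36.1 + 36.2 + 39.6) / 10 = 374.0000 / 10 = 37.4000
Sum of squared deviations: (−0.1000)² + (+2.0000)² + (−1.4000)² + (−0.4000)² + (−1.7000)² + (+0.3000)² + (+1.6000)² + (−1.3000)² + (−1.2000)² + (+2.2000)² = 19.6400
Variance = 19.6400 / 10 = 1.9640
SE* = √1.9640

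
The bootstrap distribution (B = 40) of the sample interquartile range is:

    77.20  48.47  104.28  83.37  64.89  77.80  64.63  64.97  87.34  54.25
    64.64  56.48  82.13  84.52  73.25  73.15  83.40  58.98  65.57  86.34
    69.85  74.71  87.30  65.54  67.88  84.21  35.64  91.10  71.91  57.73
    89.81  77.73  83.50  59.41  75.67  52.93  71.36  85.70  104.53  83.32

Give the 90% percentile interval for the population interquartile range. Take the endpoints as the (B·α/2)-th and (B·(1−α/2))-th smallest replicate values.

Sorted replicates: 35.64, 48.47, 52.93, 54.25, 56.48, 57.73, 58.98, 59.41, 64.63, 64.64, 64.89, 64.97, 65.54, 65.57, 67.88, 69.85, 71.36, 71.91, 73.15, 73.25, 74.71, 75.67, 77.20, 77.73, 77.80, 82.13, 83.32, 83.37, 83.40, 83.50, 84.21, 84.52, 85.70, 86.34, 87.30, 87.34, 89.81, 91.10, 104.28, 104.53
α = 0.10; lower rank = 40 × 0.050 = 2; upper rank = 40 × 0.950 = 38.
The 2nd smallest replicate is 48.47; the 38th is 91.10.

(48.47, 91.10)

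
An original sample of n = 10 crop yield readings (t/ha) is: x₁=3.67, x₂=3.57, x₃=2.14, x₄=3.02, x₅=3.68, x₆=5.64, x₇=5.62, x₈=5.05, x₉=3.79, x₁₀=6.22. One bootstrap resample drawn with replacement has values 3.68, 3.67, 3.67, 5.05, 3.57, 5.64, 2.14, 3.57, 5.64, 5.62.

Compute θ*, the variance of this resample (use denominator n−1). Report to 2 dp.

θ* = 1.42

Mean = 4.2250; sum of squared deviations = 12.7494
s² = 12.7494 / 9 = 1.4166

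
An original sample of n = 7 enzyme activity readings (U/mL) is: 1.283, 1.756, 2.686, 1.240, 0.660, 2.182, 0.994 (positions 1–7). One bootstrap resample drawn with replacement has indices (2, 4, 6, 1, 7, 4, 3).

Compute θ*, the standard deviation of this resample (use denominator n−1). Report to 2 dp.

θ* = 0.61

Resample values: 1.756, 1.240, 2.182, 1.283, 0.994, 1.240, 2.686.
Mean = 1.6259; sum of squared deviations = 2.2647
s² = 2.2647 / 6 = 0.3775
s = √0.3775 = 0.61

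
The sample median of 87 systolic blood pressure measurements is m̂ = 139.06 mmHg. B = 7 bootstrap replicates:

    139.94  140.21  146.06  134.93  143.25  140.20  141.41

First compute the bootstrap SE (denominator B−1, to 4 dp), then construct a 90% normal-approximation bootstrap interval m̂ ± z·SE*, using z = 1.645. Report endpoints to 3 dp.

(133.444, 144.676)

Mean of replicates = 140.8571; sum of squared deviations = 69.9239; SE* = √(69.9239/6) = 3.4138
Margin = 1.645 × 3.4138 = 5.6157
Interval: 139.06 ± 5.6157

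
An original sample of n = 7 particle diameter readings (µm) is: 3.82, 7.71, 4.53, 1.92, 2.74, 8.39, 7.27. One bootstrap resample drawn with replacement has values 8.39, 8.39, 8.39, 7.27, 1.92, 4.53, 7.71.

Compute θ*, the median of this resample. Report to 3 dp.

Sorted: 1.92, 4.53, 7.27, 7.71, 8.39, 8.39, 8.39
Median = middle value = 7.710

θ* = 7.710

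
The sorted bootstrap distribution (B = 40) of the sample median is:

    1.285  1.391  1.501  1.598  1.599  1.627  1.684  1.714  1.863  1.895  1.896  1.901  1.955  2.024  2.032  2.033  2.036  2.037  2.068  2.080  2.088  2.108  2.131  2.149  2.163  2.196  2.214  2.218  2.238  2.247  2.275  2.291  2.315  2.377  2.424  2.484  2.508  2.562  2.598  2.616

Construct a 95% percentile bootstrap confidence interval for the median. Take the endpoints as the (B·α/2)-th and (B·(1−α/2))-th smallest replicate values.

α = 0.05; lower rank = 40 × 0.025 = 1; upper rank = 40 × 0.975 = 39.
The 1st smallest replicate is 1.285; the 39th is 2.598.

(1.285, 2.598)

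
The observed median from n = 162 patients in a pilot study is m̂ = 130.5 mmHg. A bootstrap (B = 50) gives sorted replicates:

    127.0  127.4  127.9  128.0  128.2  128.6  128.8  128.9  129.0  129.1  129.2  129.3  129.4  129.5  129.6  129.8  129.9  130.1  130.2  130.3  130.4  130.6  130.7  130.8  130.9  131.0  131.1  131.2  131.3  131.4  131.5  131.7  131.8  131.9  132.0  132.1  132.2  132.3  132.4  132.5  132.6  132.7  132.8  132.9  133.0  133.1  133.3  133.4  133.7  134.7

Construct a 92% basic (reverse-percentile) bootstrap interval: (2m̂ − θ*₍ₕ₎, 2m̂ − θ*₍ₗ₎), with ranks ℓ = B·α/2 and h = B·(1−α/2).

(127.6, 133.6)

Percentile endpoints at ranks 2 and 48: θ*₍2₎ = 127.4, θ*₍48₎ = 133.4.
Basic interval reflects these around m̂:
  lower = 2 × 130.5 − 133.4 = 127.6
  upper = 2 × 130.5 − 127.4 = 133.6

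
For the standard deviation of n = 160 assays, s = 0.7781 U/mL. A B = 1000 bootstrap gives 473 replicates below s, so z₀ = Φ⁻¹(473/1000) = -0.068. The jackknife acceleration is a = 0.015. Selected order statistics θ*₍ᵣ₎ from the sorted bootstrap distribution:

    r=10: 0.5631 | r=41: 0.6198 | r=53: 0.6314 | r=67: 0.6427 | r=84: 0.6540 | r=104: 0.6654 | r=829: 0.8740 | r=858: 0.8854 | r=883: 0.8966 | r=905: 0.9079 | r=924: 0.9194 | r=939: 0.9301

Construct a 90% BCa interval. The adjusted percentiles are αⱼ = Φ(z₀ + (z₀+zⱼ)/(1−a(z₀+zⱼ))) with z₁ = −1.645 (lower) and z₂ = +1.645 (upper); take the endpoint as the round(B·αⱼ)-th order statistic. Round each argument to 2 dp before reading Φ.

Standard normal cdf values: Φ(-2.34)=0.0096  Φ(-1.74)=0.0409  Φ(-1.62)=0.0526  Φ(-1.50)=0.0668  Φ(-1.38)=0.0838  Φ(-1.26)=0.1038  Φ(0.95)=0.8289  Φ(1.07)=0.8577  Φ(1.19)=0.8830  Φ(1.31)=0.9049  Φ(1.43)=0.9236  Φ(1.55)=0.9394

(0.6198, 0.9301)

Lower: z₀ + z₁ = -0.068 + (-1.645) = -1.713; 1 − a(z₀+z₁) = 1 − (0.015)(-1.713) = 1.0257; argument = -0.068 + (-1.713)/1.0257 = -1.7381 → -1.74.
α₁ = Φ(-1.74) = 0.0409; rank = round(1000 × 0.0409) = 41; θ*₍41₎ = 0.6198.
Upper: z₀ + z₂ = 1.577; 1 − a(z₀+z₂) = 0.9763; argument = 1.5472 → 1.55; α₂ = 0.9394; rank = 939; θ*₍939₎ = 0.9301.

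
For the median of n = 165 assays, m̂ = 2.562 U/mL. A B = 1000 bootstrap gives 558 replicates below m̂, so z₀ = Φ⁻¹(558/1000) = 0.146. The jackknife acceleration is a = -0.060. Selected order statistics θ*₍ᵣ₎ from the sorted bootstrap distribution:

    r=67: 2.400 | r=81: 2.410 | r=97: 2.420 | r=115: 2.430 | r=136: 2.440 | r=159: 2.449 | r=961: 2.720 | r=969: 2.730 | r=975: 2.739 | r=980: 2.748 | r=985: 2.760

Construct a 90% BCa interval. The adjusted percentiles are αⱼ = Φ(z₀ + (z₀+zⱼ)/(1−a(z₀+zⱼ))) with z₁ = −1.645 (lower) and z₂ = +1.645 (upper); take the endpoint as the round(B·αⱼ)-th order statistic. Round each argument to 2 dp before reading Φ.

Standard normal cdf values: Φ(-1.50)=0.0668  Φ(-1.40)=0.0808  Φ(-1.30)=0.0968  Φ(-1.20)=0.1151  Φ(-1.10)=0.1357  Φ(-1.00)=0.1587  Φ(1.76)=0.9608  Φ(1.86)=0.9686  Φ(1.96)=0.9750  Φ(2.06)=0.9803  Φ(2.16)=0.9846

Lower: z₀ + z₁ = 0.146 + (-1.645) = -1.499; 1 − a(z₀+z₁) = 1 − (-0.060)(-1.499) = 0.9101; argument = 0.146 + (-1.499)/0.9101 = -1.5011 → -1.50.
α₁ = Φ(-1.50) = 0.0668; rank = round(1000 × 0.0668) = 67; θ*₍67₎ = 2.400.
Upper: z₀ + z₂ = 1.791; 1 − a(z₀+z₂) = 1.1075; argument = 1.7632 → 1.76; α₂ = 0.9608; rank = 961; θ*₍961₎ = 2.720.

(2.400, 2.720)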